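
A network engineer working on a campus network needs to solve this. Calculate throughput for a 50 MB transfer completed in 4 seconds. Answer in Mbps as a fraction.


Given: file = 50 MB, time = 4 s
File in Mb = 50 * 8 = 400 Mb
Throughput = 400 / 4 Mbps
Throughput = 100 Mbps

100


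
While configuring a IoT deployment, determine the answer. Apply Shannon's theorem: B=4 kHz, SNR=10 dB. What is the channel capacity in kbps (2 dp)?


Given: B = 4 kHz, SNR = 10 dB
SNR linear = 10^(10/10) = 10
1 + SNR = 11
log2(11) = 3.4594316186
C = 4 * 1000 * 3.4594316186 = 13837.7265 bps
C = 13.837726 kbps -> 13.84 kbps (2 dp)

13.84


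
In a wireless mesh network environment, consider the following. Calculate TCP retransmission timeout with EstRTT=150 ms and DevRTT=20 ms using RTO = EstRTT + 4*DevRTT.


Given: EstRTT = 150 ms, DevRTT = 20 ms
Timeout = EstRTT + 4 * DevRTT
4 * DevRTT = 4 * 20 = 80
Timeout = 150 + 80 = 230 ms

230


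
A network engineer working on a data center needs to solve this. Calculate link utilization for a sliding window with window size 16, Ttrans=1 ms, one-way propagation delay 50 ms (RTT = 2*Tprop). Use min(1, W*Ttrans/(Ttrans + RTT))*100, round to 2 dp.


Given: W = 16, Ttrans = 1 ms, RTT = 100 ms (= 2 * Tprop, Tprop = 50 ms)
Cycle time = Ttrans + RTT = 1 + 100 = 101 ms (first packet sent until its ACK returns)
W * Ttrans = 16 * 1 = 16 ms of sending per cycle
W * Ttrans / (Ttrans + RTT) = 16 / 101 = 0.158416
U = min(1, 0.158416) = 0.158416
U% = 15.84%

15.84


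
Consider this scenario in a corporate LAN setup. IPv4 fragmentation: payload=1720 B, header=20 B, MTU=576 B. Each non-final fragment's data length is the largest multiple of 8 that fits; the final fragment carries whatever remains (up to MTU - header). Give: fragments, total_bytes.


Max data per non-final fragment = floor((MTU - header)/8)*8 = floor((576 - 20)/8)*8 = floor(556/8)*8 = 552 B
Final fragment needs no 8-byte alignment: it can carry up to MTU - header = 556 B
Non-final fragments needed = ceil((payload - 556) / 552) = ceil(1164/552) = ceil(2.1087) = 3
Number of fragments = 3 + 1 = 4
Fragment sizes (data): 3 * 552 B + 64 B (last, 64 <= 556 OK)
Total bytes sent = payload + n_frags * header = 1720 + 4*20 = 1720 + 80 = 1800 B

4, 1800


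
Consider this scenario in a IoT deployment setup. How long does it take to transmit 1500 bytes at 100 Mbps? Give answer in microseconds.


Given: packet = 1500 bytes, bandwidth = 100 Mbps
Packet in bits = 1500 * 8 = 12000 bits
Bandwidth = 100 * 10^6 = 100000000 bps
Time = 12000 / 100000000 seconds
Time in us = 12000 * 10^6 / 100000000 = 120

120


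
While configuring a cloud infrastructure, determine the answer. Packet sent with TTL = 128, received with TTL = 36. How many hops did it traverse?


Given: initial TTL = 128, received TTL = 36
Hops = initial TTL - received TTL
Hops = 128 - 36 = 92

92


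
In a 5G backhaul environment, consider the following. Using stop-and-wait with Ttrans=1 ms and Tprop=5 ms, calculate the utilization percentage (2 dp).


Given: Ttrans = 1 ms, Tprop = 5 ms
RTT = 2 * Tprop = 2 * 5 = 10 ms
U = Ttrans / (Ttrans + RTT)
U = 1 / (1 + 10)
U = 1 / 11 = 0.090909
U% = 9.09%

9.09


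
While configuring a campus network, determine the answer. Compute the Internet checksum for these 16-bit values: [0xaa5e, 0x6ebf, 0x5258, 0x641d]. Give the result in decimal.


Given words: [0xaa5e, 0x6ebf, 0x5258, 0x641d]
Step 1: Sum all words
Raw sum = 43614 + 28351 + 21080 + 25629 = 118674
Step 2: Fold carry: (53138 + 1) = 53139
One's complement = ~53139 & 0xFFFF = 12396

12396


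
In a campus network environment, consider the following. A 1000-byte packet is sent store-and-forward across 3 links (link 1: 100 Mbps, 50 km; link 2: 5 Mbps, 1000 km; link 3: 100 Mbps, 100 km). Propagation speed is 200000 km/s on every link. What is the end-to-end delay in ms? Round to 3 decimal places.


Packet = 1000 bytes = 8000 bits. Store-and-forward: sum (t_trans + t_prop) per link.
Link 1: t_trans = 8000/(100*10^6) s = 0.0800 ms; t_prop = 50/200000 s = 0.2500 ms; subtotal = 0.3300 ms
Link 2: t_trans = 8000/(5*10^6) s = 1.6000 ms; t_prop = 1000/200000 s = 5.0000 ms; subtotal = 6.6000 ms
Link 3: t_trans = 8000/(100*10^6) s = 0.0800 ms; t_prop = 100/200000 s = 0.5000 ms; subtotal = 0.5800 ms
End-to-end = 0.3300 + 6.6000 + 0.5800 = 7.5100 ms -> 7.510 ms (3 dp)

7.510


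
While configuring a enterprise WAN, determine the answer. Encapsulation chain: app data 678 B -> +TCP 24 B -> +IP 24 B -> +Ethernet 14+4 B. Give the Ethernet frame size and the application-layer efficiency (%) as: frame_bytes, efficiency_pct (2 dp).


TCP segment = 678 + 24 = 702 B
IP packet = 702 + 24 = 726 B
Ethernet frame = 726 + 14 + 4 = 744 B
Efficiency = app / frame = 678 / 744 = 0.911290 = 91.1290% -> 91.13% (2 dp)

744, 91.13


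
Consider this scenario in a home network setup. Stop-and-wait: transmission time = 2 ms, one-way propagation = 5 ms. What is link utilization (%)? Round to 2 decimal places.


Given: Ttrans = 2 ms, Tprop = 5 ms
RTT = 2 * Tprop = 2 * 5 = 10 ms
U = Ttrans / (Ttrans + RTT)
U = 2 / (2 + 10)
U = 2 / 12 = 0.166667
U% = 16.67%

16.67


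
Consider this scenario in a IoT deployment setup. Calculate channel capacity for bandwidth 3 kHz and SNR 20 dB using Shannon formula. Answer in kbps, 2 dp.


Given: B = 3 kHz, SNR = 20 dB
SNR linear = 10^(20/10) = 100
1 + SNR = 101
log2(101) = 6.6582114828
C = 3 * 1000 * 6.6582114828 = 19974.6344 bps
C = 19.974634 kbps -> 19.97 kbps (2 dp)

19.97


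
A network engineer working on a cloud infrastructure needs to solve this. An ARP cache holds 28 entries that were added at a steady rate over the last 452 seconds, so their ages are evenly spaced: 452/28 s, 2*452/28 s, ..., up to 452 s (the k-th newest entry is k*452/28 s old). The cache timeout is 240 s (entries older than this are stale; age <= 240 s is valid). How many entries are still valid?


Ages are k * 452/28 s for k = 1..28 (spacing = 16.1429 s).
Entry k is valid iff k * 452/28 <= 240 iff k <= 28 * 240 / 452 = 14.8673
n_valid = floor(14.8673) = 14
(n_stale = 28 - 14 = 14)

14


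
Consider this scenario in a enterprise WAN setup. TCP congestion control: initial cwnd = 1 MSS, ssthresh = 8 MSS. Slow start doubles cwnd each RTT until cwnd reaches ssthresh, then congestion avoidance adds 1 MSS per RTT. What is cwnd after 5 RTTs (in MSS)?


RTT 0: cwnd = 1 MSS (initial)
RTT 1: cwnd = 2 MSS (slow start, doubled)
RTT 2: cwnd = 4 MSS (slow start, doubled)
RTT 3: cwnd = 8 MSS (slow start, doubled)
RTT 4: cwnd = 9 MSS (congestion avoidance, +1)
RTT 5: cwnd = 10 MSS (congestion avoidance, +1)

10


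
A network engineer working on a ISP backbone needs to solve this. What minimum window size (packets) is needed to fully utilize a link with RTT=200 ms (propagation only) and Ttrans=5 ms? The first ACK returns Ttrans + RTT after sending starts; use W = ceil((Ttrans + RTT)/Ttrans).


Given: Ttrans = 5 ms, RTT = 200 ms (= 2 * Tprop, Tprop = 100 ms)
Time until first ACK returns = Ttrans + RTT = 5 + 200 = 205 ms
Need W * Ttrans >= Ttrans + RTT  ->  W >= (Ttrans + RTT) / Ttrans
(Ttrans + RTT) / Ttrans = 205 / 5 = 41
W_min = ceil(41) = 41

41


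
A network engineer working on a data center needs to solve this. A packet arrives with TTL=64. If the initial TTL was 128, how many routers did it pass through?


Given: initial TTL = 128, received TTL = 64
Hops = initial TTL - received TTL
Hops = 128 - 64 = 64

64


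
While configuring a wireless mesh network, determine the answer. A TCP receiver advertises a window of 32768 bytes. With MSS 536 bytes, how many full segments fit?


Given: RWND = 32768 bytes, MSS = 536 bytes
Full segments = floor(RWND / MSS)
Full segments = floor(32768 / 536)
Full segments = floor(61.1343) = 61

61


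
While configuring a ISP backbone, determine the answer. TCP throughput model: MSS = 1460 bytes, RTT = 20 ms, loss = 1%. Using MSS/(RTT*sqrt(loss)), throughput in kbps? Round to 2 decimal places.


Given: MSS = 1460 bytes, RTT = 20 ms, loss = 1%
RTT in seconds = 20 / 1000 = 0.02
Loss rate = 1% = 0.01
sqrt(loss) = sqrt(0.01) = 0.1
Throughput (bytes/s) = 1460 / (0.02 * 0.1) = 730000.0000
Throughput (kbps) = 730000.0000 * 8 / 1000 = 5840.000000 -> 5840.00 kbps (2 dp)

5840.00


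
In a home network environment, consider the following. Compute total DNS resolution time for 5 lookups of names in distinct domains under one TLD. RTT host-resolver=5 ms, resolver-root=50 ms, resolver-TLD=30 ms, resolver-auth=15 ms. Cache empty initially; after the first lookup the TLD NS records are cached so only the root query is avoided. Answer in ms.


Lookup 1 (cold cache): local + root + TLD + auth = 5 + 50 + 30 + 15 = 100 ms
Lookups 2..5 (TLD NS cached -> skip root; new domain -> still ask TLD and auth): local + TLD + auth = 5 + 30 + 15 = 50 ms each
Remaining 4 lookups: 4 * 50 = 200 ms
Total = 100 + 200 = 300 ms

300


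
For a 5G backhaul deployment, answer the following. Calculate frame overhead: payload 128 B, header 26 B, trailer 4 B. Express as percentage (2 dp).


Given: payload = 128 B, header = 26 B, trailer = 4 B
Overhead bytes = header + trailer = 26 + 4 = 30
Total frame = payload + overhead = 128 + 30 = 158
Overhead % = 30 / 158 * 100 = 18.9873% -> 18.99% (2 dp)

18.99


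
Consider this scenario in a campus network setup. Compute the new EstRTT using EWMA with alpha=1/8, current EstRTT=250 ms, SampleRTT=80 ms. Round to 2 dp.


Given: EstRTT = 250 ms, SampleRTT = 80 ms, alpha = 1/8
New EstRTT = (1 - alpha) * EstRTT + alpha * SampleRTT
(7/8) * 250 = 218.75
(1/8) * 80 = 10
New EstRTT = 218.75 + 10 = 228.75 ms -> 228.75 ms (2 dp)

228.75


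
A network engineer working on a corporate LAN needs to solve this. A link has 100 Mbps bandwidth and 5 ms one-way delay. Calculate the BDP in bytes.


Given: bandwidth = 100 Mbps, delay = 5 ms
BDP in bits = 100 * 10^6 * 5 / 1000
BDP in bits = 500000
BDP in bytes = 500000 / 8 = 62500

62500


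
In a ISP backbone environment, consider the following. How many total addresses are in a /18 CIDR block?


Given: CIDR prefix /18
Host bits = 32 - 18 = 14
Total addresses = 2^14 = 16384

16384


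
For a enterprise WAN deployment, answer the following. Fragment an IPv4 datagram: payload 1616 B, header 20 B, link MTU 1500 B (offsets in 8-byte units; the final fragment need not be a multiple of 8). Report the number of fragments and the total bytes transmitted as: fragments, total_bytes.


Max data per non-final fragment = floor((MTU - header)/8)*8 = floor((1500 - 20)/8)*8 = floor(1480/8)*8 = 1480 B
Final fragment needs no 8-byte alignment: it can carry up to MTU - header = 1480 B
Non-final fragments needed = ceil((payload - 1480) / 1480) = ceil(136/1480) = ceil(0.0919) = 1
Number of fragments = 1 + 1 = 2
Fragment sizes (data): 1 * 1480 B + 136 B (last, 136 <= 1480 OK)
Total bytes sent = payload + n_frags * header = 1616 + 2*20 = 1616 + 40 = 1656 B

2, 1656


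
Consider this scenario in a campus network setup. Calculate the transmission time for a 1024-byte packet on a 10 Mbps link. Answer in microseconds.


Given: packet = 1024 bytes, bandwidth = 10 Mbps
Packet in bits = 1024 * 8 = 8192 bits
Bandwidth = 10 * 10^6 = 10000000 bps
Time = 8192 / 10000000 seconds
Time in us = 8192 * 10^6 / 10000000 = 819.2

819.2


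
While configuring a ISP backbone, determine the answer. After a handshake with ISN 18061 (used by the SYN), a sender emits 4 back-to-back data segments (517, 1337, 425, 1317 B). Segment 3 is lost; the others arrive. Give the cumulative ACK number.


SYN uses sequence number 18061; first data byte = ISN + 1 = 18062.
Segment 1: SEQ = 18062, len = 517 B, covers [18062, 18578]
Segment 2: SEQ = 18579, len = 1337 B, covers [18579, 19915]
Segment 3: SEQ = 19916, len = 425 B, covers [19916, 20340] [LOST]
Segment 4: SEQ = 20341, len = 1317 B, covers [20341, 21657]
In-order data received: bytes [18062, 19915] (segments 1..2).
Segment 3 missing -> gap begins at byte 19916; later segments buffered out of order.
Cumulative ACK = next expected in-order byte = 18062 + 517 + 1337 = 19916

19916


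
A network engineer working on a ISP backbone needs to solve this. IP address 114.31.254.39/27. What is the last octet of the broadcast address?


Given: IP = 114.31.254.39, prefix = /27
Host bits = 32 - 27 = 5
Network last octet = 39 AND mask = 32
Host part size = 2^5 - 1 = 31
Broadcast last octet = 32 OR 31 = 63

63


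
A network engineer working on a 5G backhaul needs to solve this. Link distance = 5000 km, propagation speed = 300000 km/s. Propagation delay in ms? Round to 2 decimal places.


Given: distance = 5000 km, speed = 300000 km/s
Delay = distance / speed = 5000 / 300000 seconds
Delay in ms = 5000 * 1000 / 300000
Delay = 16.6667 ms
Rounded to 2 dp = 16.67 ms

16.67


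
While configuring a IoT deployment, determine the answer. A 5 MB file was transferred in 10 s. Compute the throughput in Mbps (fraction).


Given: file = 5 MB, time = 10 s
File in Mb = 5 * 8 = 40 Mb
Throughput = 40 / 10 Mbps
Throughput = 4 Mbps

4


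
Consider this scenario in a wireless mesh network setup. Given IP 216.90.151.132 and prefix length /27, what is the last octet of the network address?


Given: IP = 216.90.151.132, prefix = /27
Subnet mask = 255.255.255.224
Last octet of IP: 132
Last octet of mask: 224
Network last octet = 132 AND 224 = 128

128


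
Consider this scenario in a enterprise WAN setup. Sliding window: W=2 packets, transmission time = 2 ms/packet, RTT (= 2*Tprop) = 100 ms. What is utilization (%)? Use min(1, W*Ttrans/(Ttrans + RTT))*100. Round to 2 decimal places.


Given: W = 2, Ttrans = 2 ms, RTT = 100 ms (= 2 * Tprop, Tprop = 50 ms)
Cycle time = Ttrans + RTT = 2 + 100 = 102 ms (first packet sent until its ACK returns)
W * Ttrans = 2 * 2 = 4 ms of sending per cycle
W * Ttrans / (Ttrans + RTT) = 4 / 102 = 0.039216
U = min(1, 0.039216) = 0.039216
U% = 3.92%

3.92


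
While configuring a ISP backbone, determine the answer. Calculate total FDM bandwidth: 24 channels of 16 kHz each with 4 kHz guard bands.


Given: 24 channels, 16 kHz each, guard = 4 kHz
Channel bandwidth = 24 * 16 = 384 kHz
Guard bands = 23 gaps * 4 kHz = 92 kHz
Total = 384 + 92 = 476 kHz

476


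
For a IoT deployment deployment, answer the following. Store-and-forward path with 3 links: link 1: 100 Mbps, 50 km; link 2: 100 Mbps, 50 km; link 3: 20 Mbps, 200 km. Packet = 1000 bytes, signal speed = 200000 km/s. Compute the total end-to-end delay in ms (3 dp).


Packet = 1000 bytes = 8000 bits. Store-and-forward: sum (t_trans + t_prop) per link.
Link 1: t_trans = 8000/(100*10^6) s = 0.0800 ms; t_prop = 50/200000 s = 0.2500 ms; subtotal = 0.3300 ms
Link 2: t_trans = 8000/(100*10^6) s = 0.0800 ms; t_prop = 50/200000 s = 0.2500 ms; subtotal = 0.3300 ms
Link 3: t_trans = 8000/(20*10^6) s = 0.4000 ms; t_prop = 200/200000 s = 1.0000 ms; subtotal = 1.4000 ms
End-to-end = 0.3300 + 0.3300 + 1.4000 = 2.0600 ms -> 2.060 ms (3 dp)

2.060


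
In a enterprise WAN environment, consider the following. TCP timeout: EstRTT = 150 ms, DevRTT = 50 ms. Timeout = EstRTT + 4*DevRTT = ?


Given: EstRTT = 150 ms, DevRTT = 50 ms
Timeout = EstRTT + 4 * DevRTT
4 * DevRTT = 4 * 50 = 200
Timeout = 150 + 200 = 350 ms

350


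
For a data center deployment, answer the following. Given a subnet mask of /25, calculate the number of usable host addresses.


Given: subnet mask /25
Host bits = 32 - 25 = 7
Total addresses = 2^7 = 128
Usable hosts = 128 - 2 (network + broadcast) = 126

126


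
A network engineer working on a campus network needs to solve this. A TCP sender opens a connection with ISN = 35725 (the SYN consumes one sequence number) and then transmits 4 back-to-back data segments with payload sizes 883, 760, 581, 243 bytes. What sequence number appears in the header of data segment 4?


The SYN occupies sequence number ISN = 35725, so the first data byte is ISN + 1 = 35726.
SEQ of data segment i = (ISN + 1) + sum of payload sizes of segments 1..i-1.
Segment 1: SEQ = 35726, payload = 883 bytes
Segment 2: SEQ = 36609, payload = 760 bytes
Segment 3: SEQ = 37369, payload = 581 bytes
Segment 4: SEQ = 37950, payload = 243 bytes
SEQ of segment 4 = 35726 + 883 + 760 + 581 = 37950

37950


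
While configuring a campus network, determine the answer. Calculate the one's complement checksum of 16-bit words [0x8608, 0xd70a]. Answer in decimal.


Given words: [0x8608, 0xd70a]
Step 1: Sum all words
Raw sum = 34312 + 55050 = 89362
Step 2: Fold carry: (23826 + 1) = 23827
One's complement = ~23827 & 0xFFFF = 41708

41708


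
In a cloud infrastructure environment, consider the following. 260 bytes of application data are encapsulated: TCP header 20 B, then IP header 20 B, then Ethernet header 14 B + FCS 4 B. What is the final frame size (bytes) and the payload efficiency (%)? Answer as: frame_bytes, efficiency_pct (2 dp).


TCP segment = 260 + 20 = 280 B
IP packet = 280 + 20 = 300 B
Ethernet frame = 300 + 14 + 4 = 318 B
Efficiency = app / frame = 260 / 318 = 0.817610 = 81.7610% -> 81.76% (2 dp)

318, 81.76


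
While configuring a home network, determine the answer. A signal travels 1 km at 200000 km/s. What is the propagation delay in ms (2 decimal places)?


Given: distance = 1 km, speed = 200000 km/s
Delay = distance / speed = 1 / 200000 seconds
Delay in ms = 1 * 1000 / 200000
Delay = 0.0050 ms
Rounded to 2 dp = 0.01 ms

0.01


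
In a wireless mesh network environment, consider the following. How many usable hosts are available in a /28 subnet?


Given: subnet mask /28
Host bits = 32 - 28 = 4
Total addresses = 2^4 = 16
Usable hosts = 16 - 2 (network + broadcast) = 14

14


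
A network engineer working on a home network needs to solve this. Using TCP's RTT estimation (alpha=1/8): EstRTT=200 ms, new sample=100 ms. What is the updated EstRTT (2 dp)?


Given: EstRTT = 200 ms, SampleRTT = 100 ms, alpha = 1/8
New EstRTT = (1 - alpha) * EstRTT + alpha * SampleRTT
(7/8) * 200 = 175
(1/8) * 100 = 12.5
New EstRTT = 175 + 12.5 = 187.5 ms -> 187.50 ms (2 dp)

187.50


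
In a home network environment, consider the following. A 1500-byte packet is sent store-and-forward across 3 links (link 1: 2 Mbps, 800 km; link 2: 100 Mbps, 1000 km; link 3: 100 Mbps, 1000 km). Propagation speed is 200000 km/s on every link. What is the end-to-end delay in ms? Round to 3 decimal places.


Packet = 1500 bytes = 12000 bits. Store-and-forward: sum (t_trans + t_prop) per link.
Link 1: t_trans = 12000/(2*10^6) s = 6.0000 ms; t_prop = 800/200000 s = 4.0000 ms; subtotal = 10.0000 ms
Link 2: t_trans = 12000/(100*10^6) s = 0.1200 ms; t_prop = 1000/200000 s = 5.0000 ms; subtotal = 5.1200 ms
Link 3: t_trans = 12000/(100*10^6) s = 0.1200 ms; t_prop = 1000/200000 s = 5.0000 ms; subtotal = 5.1200 ms
End-to-end = 10.0000 + 5.1200 + 5.1200 = 20.2400 ms -> 20.240 ms (3 dp)

20.240


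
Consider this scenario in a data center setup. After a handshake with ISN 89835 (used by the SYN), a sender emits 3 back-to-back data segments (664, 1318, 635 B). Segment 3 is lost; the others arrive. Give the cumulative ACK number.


SYN uses sequence number 89835; first data byte = ISN + 1 = 89836.
Segment 1: SEQ = 89836, len = 664 B, covers [89836, 90499]
Segment 2: SEQ = 90500, len = 1318 B, covers [90500, 91817]
Segment 3: SEQ = 91818, len = 635 B, covers [91818, 92452] [LOST]
In-order data received: bytes [89836, 91817] (segments 1..2).
Segment 3 missing -> gap begins at byte 91818.
Cumulative ACK = next expected in-order byte = 89836 + 664 + 1318 = 91818

91818


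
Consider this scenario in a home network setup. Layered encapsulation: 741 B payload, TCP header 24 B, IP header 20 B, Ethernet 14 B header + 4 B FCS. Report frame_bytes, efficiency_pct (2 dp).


TCP segment = 741 + 24 = 765 B
IP packet = 765 + 20 = 785 B
Ethernet frame = 785 + 14 + 4 = 803 B
Efficiency = app / frame = 741 / 803 = 0.922790 = 92.2790% -> 92.28% (2 dp)

803, 92.28


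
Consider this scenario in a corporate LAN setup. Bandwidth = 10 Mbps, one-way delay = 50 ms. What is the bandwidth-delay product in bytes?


Given: bandwidth = 10 Mbps, delay = 50 ms
BDP in bits = 10 * 10^6 * 50 / 1000
BDP in bits = 500000
BDP in bytes = 500000 / 8 = 62500

62500


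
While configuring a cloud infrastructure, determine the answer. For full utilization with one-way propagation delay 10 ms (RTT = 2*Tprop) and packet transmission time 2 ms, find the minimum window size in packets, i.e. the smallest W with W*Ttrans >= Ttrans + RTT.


Given: Ttrans = 2 ms, RTT = 20 ms (= 2 * Tprop, Tprop = 10 ms)
Time until first ACK returns = Ttrans + RTT = 2 + 20 = 22 ms
Need W * Ttrans >= Ttrans + RTT  ->  W >= (Ttrans + RTT) / Ttrans
(Ttrans + RTT) / Ttrans = 22 / 2 = 11
W_min = ceil(11) = 11

11


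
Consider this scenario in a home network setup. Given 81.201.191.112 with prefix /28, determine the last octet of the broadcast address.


Given: IP = 81.201.191.112, prefix = /28
Host bits = 32 - 28 = 4
Network last octet = 112 AND mask = 112
Host part size = 2^4 - 1 = 15
Broadcast last octet = 112 OR 15 = 127

127


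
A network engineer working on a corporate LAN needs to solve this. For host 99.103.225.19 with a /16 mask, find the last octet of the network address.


Given: IP = 99.103.225.19, prefix = /16
Subnet mask = 255.255.0.0
Last octet of IP: 19
Last octet of mask: 0
Network last octet = 19 AND 0 = 0

0


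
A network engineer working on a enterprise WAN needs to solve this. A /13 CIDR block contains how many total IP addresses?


Given: CIDR prefix /13
Host bits = 32 - 13 = 19
Total addresses = 2^19 = 524288

524288


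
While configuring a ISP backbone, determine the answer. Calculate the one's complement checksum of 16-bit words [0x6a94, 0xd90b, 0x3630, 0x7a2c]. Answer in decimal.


Given words: [0x6a94, 0xd90b, 0x3630, 0x7a2c]
Step 1: Sum all words
Raw sum = 27284 + 55563 + 13872 + 31276 = 127995
Step 2: Fold carry: (62459 + 1) = 62460
One's complement = ~62460 & 0xFFFF = 3075

3075


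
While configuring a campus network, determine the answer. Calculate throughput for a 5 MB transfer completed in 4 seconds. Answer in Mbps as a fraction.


Given: file = 5 MB, time = 4 s
File in Mb = 5 * 8 = 40 Mb
Throughput = 40 / 4 Mbps
Throughput = 10 Mbps

10


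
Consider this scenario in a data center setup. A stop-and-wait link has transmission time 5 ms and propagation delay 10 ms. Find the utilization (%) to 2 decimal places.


Given: Ttrans = 5 ms, Tprop = 10 ms
RTT = 2 * Tprop = 2 * 10 = 20 ms
U = Ttrans / (Ttrans + RTT)
U = 5 / (5 + 20)
U = 5 / 25 = 0.2
U% = 20.00%

20.00


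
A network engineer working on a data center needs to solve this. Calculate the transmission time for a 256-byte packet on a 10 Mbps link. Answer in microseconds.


Given: packet = 256 bytes, bandwidth = 10 Mbps
Packet in bits = 256 * 8 = 2048 bits
Bandwidth = 10 * 10^6 = 10000000 bps
Time = 2048 / 10000000 seconds
Time in us = 2048 * 10^6 / 10000000 = 204.8

204.8


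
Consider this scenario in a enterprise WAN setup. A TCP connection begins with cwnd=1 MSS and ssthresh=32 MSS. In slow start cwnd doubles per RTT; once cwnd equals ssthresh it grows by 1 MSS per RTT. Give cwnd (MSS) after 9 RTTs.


RTT 0: cwnd = 1 MSS (initial)
RTT 1: cwnd = 2 MSS (slow start, doubled)
RTT 2: cwnd = 4 MSS (slow start, doubled)
RTT 3: cwnd = 8 MSS (slow start, doubled)
RTT 4: cwnd = 16 MSS (slow start, doubled)
RTT 5: cwnd = 32 MSS (slow start, doubled)
RTT 6: cwnd = 33 MSS (congestion avoidance, +1)
RTT 7: cwnd = 34 MSS (congestion avoidance, +1)
RTT 8: cwnd = 35 MSS (congestion avoidance, +1)
RTT 9: cwnd = 36 MSS (congestion avoidance, +1)

36


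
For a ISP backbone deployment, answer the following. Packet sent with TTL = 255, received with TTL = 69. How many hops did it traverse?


Given: initial TTL = 255, received TTL = 69
Hops = initial TTL - received TTL
Hops = 255 - 69 = 186

186


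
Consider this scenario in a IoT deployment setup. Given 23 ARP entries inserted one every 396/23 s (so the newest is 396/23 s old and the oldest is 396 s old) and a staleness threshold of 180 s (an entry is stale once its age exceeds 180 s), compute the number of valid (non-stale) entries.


Ages are k * 396/23 s for k = 1..23 (spacing = 17.2174 s).
Entry k is valid iff k * 396/23 <= 180 iff k <= 23 * 180 / 396 = 10.4545
n_valid = floor(10.4545) = 10
(n_stale = 23 - 10 = 13)

10


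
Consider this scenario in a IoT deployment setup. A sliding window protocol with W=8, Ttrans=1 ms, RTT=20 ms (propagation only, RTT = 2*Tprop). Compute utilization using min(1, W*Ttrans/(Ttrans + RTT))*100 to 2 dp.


Given: W = 8, Ttrans = 1 ms, RTT = 20 ms (= 2 * Tprop, Tprop = 10 ms)
Cycle time = Ttrans + RTT = 1 + 20 = 21 ms (first packet sent until its ACK returns)
W * Ttrans = 8 * 1 = 8 ms of sending per cycle
W * Ttrans / (Ttrans + RTT) = 8 / 21 = 0.380952
U = min(1, 0.380952) = 0.380952
U% = 38.10%

38.10


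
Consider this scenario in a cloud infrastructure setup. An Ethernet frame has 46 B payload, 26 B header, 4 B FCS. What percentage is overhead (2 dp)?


Given: payload = 46 B, header = 26 B, trailer = 4 B
Overhead bytes = header + trailer = 26 + 4 = 30
Total frame = payload + overhead = 46 + 30 = 76
Overhead % = 30 / 76 * 100 = 39.4737% -> 39.47% (2 dp)

39.47


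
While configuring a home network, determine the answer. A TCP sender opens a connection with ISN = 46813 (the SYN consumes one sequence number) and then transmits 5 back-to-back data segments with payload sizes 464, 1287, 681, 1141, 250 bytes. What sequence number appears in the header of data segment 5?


The SYN occupies sequence number ISN = 46813, so the first data byte is ISN + 1 = 46814.
SEQ of data segment i = (ISN + 1) + sum of payload sizes of segments 1..i-1.
Segment 1: SEQ = 46814, payload = 464 bytes
Segment 2: SEQ = 47278, payload = 1287 bytes
Segment 3: SEQ = 48565, payload = 681 bytes
Segment 4: SEQ = 49246, payload = 1141 bytes
Segment 5: SEQ = 50387, payload = 250 bytes
SEQ of segment 5 = 46814 + 464 + 1287 + 681 + 1141 = 50387

50387


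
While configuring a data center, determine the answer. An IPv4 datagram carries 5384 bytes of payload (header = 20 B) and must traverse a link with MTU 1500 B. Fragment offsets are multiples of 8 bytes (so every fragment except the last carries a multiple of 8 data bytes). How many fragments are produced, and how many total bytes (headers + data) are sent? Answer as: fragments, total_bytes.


Max data per non-final fragment = floor((MTU - header)/8)*8 = floor((1500 - 20)/8)*8 = floor(1480/8)*8 = 1480 B
Final fragment needs no 8-byte alignment: it can carry up to MTU - header = 1480 B
Non-final fragments needed = ceil((payload - 1480) / 1480) = ceil(3904/1480) = ceil(2.6378) = 3
Number of fragments = 3 + 1 = 4
Fragment sizes (data): 3 * 1480 B + 944 B (last, 944 <= 1480 OK)
Total bytes sent = payload + n_frags * header = 5384 + 4*20 = 5384 + 80 = 5464 B

4, 5464


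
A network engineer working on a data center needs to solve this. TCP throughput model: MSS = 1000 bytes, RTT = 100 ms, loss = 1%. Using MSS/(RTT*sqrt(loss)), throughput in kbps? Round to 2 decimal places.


Given: MSS = 1000 bytes, RTT = 100 ms, loss = 1%
RTT in seconds = 100 / 1000 = 0.1
Loss rate = 1% = 0.01
sqrt(loss) = sqrt(0.01) = 0.1
Throughput (bytes/s) = 1000 / (0.1 * 0.1) = 100000.0000
Throughput (kbps) = 100000.0000 * 8 / 1000 = 800.000000 -> 800.00 kbps (2 dp)

800.00


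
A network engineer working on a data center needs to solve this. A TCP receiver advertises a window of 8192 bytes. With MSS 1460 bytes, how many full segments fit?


Given: RWND = 8192 bytes, MSS = 1460 bytes
Full segments = floor(RWND / MSS)
Full segments = floor(8192 / 1460)
Full segments = floor(5.611) = 5

5


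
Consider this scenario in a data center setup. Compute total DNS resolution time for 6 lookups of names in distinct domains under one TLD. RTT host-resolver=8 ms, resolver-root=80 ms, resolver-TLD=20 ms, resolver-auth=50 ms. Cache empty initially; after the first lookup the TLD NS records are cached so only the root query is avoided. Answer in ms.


Lookup 1 (cold cache): local + root + TLD + auth = 8 + 80 + 20 + 50 = 158 ms
Lookups 2..6 (TLD NS cached -> skip root; new domain -> still ask TLD and auth): local + TLD + auth = 8 + 20 + 50 = 78 ms each
Remaining 5 lookups: 5 * 78 = 390 ms
Total = 158 + 390 = 548 ms

548


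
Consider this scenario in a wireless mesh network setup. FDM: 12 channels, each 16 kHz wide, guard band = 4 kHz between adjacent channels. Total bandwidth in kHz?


Given: 12 channels, 16 kHz each, guard = 4 kHz
Channel bandwidth = 12 * 16 = 192 kHz
Guard bands = 11 gaps * 4 kHz = 44 kHz
Total = 192 + 44 = 236 kHz

236


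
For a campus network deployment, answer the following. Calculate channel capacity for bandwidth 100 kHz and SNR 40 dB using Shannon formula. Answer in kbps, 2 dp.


Given: B = 100 kHz, SNR = 40 dB
SNR linear = 10^(40/10) = 10000
1 + SNR = 10001
log2(10001) = 13.2878566418
C = 100 * 1000 * 13.2878566418 = 1328785.6642 bps
C = 1328.785664 kbps -> 1328.79 kbps (2 dp)

1328.79


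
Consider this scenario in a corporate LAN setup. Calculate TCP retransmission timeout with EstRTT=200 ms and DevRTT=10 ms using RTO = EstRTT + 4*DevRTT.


Given: EstRTT = 200 ms, DevRTT = 10 ms
Timeout = EstRTT + 4 * DevRTT
4 * DevRTT = 4 * 10 = 40
Timeout = 200 + 40 = 240 ms

240


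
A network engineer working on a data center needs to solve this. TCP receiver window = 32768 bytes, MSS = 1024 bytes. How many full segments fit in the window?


Given: RWND = 32768 bytes, MSS = 1024 bytes
Full segments = floor(RWND / MSS)
Full segments = floor(32768 / 1024)
Full segments = floor(32.0) = 32

32


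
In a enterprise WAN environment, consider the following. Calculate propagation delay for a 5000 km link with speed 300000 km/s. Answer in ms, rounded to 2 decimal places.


Given: distance = 5000 km, speed = 300000 km/s
Delay = distance / speed = 5000 / 300000 seconds
Delay in ms = 5000 * 1000 / 300000
Delay = 16.6667 ms
Rounded to 2 dp = 16.67 ms

16.67


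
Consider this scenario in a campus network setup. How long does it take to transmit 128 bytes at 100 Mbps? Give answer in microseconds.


Given: packet = 128 bytes, bandwidth = 100 Mbps
Packet in bits = 128 * 8 = 1024 bits
Bandwidth = 100 * 10^6 = 100000000 bps
Time = 1024 / 100000000 seconds
Time in us = 1024 * 10^6 / 100000000 = 10.24

10.24


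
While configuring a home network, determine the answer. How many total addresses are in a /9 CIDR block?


Given: CIDR prefix /9
Host bits = 32 - 9 = 23
Total addresses = 2^23 = 8388608

8388608


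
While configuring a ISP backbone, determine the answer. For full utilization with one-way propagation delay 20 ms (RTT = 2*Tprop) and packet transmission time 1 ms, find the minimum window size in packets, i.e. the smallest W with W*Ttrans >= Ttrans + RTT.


Given: Ttrans = 1 ms, RTT = 40 ms (= 2 * Tprop, Tprop = 20 ms)
Time until first ACK returns = Ttrans + RTT = 1 + 40 = 41 ms
Need W * Ttrans >= Ttrans + RTT  ->  W >= (Ttrans + RTT) / Ttrans
(Ttrans + RTT) / Ttrans = 41 / 1 = 41
W_min = ceil(41) = 41

41


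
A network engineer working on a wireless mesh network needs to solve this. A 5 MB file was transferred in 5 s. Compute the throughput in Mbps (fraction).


Given: file = 5 MB, time = 5 s
File in Mb = 5 * 8 = 40 Mb
Throughput = 40 / 5 Mbps
Throughput = 8 Mbps

8


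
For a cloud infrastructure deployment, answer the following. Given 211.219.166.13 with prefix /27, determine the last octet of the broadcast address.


Given: IP = 211.219.166.13, prefix = /27
Host bits = 32 - 27 = 5
Network last octet = 13 AND mask = 0
Host part size = 2^5 - 1 = 31
Broadcast last octet = 0 OR 31 = 31

31


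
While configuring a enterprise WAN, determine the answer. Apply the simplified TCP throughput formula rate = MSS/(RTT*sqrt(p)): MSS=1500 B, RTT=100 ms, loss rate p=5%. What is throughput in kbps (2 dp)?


Given: MSS = 1500 bytes, RTT = 100 ms, loss = 5%
RTT in seconds = 100 / 1000 = 0.1
Loss rate = 5% = 0.05
sqrt(loss) = sqrt(0.05) = 0.223606797750
Throughput (bytes/s) = 1500 / (0.1 * 0.223606797750) = 67082.0393
Throughput (kbps) = 67082.0393 * 8 / 1000 = 536.656315 -> 536.66 kbps (2 dp)

536.66


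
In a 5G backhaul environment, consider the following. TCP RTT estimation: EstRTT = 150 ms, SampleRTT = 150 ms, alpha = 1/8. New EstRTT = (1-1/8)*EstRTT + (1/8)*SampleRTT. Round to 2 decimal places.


Given: EstRTT = 150 ms, SampleRTT = 150 ms, alpha = 1/8
New EstRTT = (1 - alpha) * EstRTT + alpha * SampleRTT
(7/8) * 150 = 131.25
(1/8) * 150 = 18.75
New EstRTT = 131.25 + 18.75 = 150 ms -> 150.00 ms (2 dp)

150.00


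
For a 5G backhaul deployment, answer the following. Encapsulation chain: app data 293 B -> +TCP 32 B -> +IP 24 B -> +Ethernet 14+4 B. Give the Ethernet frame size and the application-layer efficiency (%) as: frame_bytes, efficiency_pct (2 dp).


TCP segment = 293 + 32 = 325 B
IP packet = 325 + 24 = 349 B
Ethernet frame = 349 + 14 + 4 = 367 B
Efficiency = app / frame = 293 / 367 = 0.798365 = 79.8365% -> 79.84% (2 dp)

367, 79.84


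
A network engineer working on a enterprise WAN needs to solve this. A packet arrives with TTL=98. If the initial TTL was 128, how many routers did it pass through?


Given: initial TTL = 128, received TTL = 98
Hops = initial TTL - received TTL
Hops = 128 - 98 = 30

30


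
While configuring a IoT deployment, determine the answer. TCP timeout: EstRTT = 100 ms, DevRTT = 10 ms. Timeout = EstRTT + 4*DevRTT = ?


Given: EstRTT = 100 ms, DevRTT = 10 ms
Timeout = EstRTT + 4 * DevRTT
4 * DevRTT = 4 * 10 = 40
Timeout = 100 + 40 = 140 ms

140


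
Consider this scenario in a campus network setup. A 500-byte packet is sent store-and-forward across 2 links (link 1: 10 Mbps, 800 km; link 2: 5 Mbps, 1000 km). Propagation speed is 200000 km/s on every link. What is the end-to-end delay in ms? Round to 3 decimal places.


Packet = 500 bytes = 4000 bits. Store-and-forward: sum (t_trans + t_prop) per link.
Link 1: t_trans = 4000/(10*10^6) s = 0.4000 ms; t_prop = 800/200000 s = 4.0000 ms; subtotal = 4.4000 ms
Link 2: t_trans = 4000/(5*10^6) s = 0.8000 ms; t_prop = 1000/200000 s = 5.0000 ms; subtotal = 5.8000 ms
End-to-end = 4.4000 + 5.8000 = 10.2000 ms -> 10.200 ms (3 dp)

10.200


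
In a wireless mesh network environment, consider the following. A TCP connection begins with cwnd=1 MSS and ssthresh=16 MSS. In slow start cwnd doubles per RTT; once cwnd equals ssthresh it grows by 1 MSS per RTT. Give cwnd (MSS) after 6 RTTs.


RTT 0: cwnd = 1 MSS (initial)
RTT 1: cwnd = 2 MSS (slow start, doubled)
RTT 2: cwnd = 4 MSS (slow start, doubled)
RTT 3: cwnd = 8 MSS (slow start, doubled)
RTT 4: cwnd = 16 MSS (slow start, doubled)
RTT 5: cwnd = 17 MSS (congestion avoidance, +1)
RTT 6: cwnd = 18 MSS (congestion avoidance, +1)

18


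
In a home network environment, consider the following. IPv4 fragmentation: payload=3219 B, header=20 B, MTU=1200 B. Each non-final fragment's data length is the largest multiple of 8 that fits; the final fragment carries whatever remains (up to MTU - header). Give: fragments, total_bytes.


Max data per non-final fragment = floor((MTU - header)/8)*8 = floor((1200 - 20)/8)*8 = floor(1180/8)*8 = 1176 B
Final fragment needs no 8-byte alignment: it can carry up to MTU - header = 1180 B
Non-final fragments needed = ceil((payload - 1180) / 1176) = ceil(2039/1176) = ceil(1.7338) = 2
Number of fragments = 2 + 1 = 3
Fragment sizes (data): 2 * 1176 B + 867 B (last, 867 <= 1180 OK)
Total bytes sent = payload + n_frags * header = 3219 + 3*20 = 3219 + 60 = 3279 B

3, 3279


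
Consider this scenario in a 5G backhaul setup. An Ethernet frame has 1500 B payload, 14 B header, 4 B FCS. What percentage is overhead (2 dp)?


Given: payload = 1500 B, header = 14 B, trailer = 4 B
Overhead bytes = header + trailer = 14 + 4 = 18
Total frame = payload + overhead = 1500 + 18 = 1518
Overhead % = 18 / 1518 * 100 = 1.1858% -> 1.19% (2 dp)

1.19


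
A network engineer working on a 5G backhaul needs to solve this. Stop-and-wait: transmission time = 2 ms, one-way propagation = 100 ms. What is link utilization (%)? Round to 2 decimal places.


Given: Ttrans = 2 ms, Tprop = 100 ms
RTT = 2 * Tprop = 2 * 100 = 200 ms
U = Ttrans / (Ttrans + RTT)
U = 2 / (2 + 200)
U = 2 / 202 = 0.009901
U% = 0.99%

0.99


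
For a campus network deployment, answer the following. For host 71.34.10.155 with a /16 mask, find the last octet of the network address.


Given: IP = 71.34.10.155, prefix = /16
Subnet mask = 255.255.0.0
Last octet of IP: 155
Last octet of mask: 0
Network last octet = 155 AND 0 = 0

0


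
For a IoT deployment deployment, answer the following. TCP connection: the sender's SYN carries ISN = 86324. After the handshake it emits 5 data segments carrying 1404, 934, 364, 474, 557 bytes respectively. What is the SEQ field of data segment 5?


The SYN occupies sequence number ISN = 86324, so the first data byte is ISN + 1 = 86325.
SEQ of data segment i = (ISN + 1) + sum of payload sizes of segments 1..i-1.
Segment 1: SEQ = 86325, payload = 1404 bytes
Segment 2: SEQ = 87729, payload = 934 bytes
Segment 3: SEQ = 88663, payload = 364 bytes
Segment 4: SEQ = 89027, payload = 474 bytes
Segment 5: SEQ = 89501, payload = 557 bytes
SEQ of segment 5 = 86325 + 1404 + 934 + 364 + 474 = 89501

89501


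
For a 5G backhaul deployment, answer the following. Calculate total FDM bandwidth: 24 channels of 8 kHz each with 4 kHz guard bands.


Given: 24 channels, 8 kHz each, guard = 4 kHz
Channel bandwidth = 24 * 8 = 192 kHz
Guard bands = 23 gaps * 4 kHz = 92 kHz
Total = 192 + 92 = 284 kHz

284


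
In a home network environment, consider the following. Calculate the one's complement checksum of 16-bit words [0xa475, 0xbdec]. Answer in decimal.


Given words: [0xa475, 0xbdec]
Step 1: Sum all words
Raw sum = 42101 + 48620 = 90721
Step 2: Fold carry: (25185 + 1) = 25186
One's complement = ~25186 & 0xFFFF = 40349

40349


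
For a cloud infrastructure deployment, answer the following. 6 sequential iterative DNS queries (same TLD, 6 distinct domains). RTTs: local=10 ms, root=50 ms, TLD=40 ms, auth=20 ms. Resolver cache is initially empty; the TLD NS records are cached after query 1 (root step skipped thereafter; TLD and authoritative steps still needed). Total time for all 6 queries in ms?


Lookup 1 (cold cache): local + root + TLD + auth = 10 + 50 + 40 + 20 = 120 ms
Lookups 2..6 (TLD NS cached -> skip root; new domain -> still ask TLD and auth): local + TLD + auth = 10 + 40 + 20 = 70 ms each
Remaining 5 lookups: 5 * 70 = 350 ms
Total = 120 + 350 = 470 ms

470


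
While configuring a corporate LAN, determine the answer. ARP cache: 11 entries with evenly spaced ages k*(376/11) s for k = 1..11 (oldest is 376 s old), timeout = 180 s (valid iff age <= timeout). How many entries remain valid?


Ages are k * 376/11 s for k = 1..11 (spacing = 34.1818 s).
Entry k is valid iff k * 376/11 <= 180 iff k <= 11 * 180 / 376 = 5.2660
n_valid = floor(5.2660) = 5
(n_stale = 11 - 5 = 6)

5


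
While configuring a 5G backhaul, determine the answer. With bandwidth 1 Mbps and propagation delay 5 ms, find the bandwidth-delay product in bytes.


Given: bandwidth = 1 Mbps, delay = 5 ms
BDP in bits = 1 * 10^6 * 5 / 1000
BDP in bits = 5000
BDP in bytes = 5000 / 8 = 625

625


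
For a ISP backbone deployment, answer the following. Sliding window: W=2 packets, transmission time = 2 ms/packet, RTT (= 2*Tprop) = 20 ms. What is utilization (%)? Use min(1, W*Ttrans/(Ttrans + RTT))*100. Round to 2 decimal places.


Given: W = 2, Ttrans = 2 ms, RTT = 20 ms (= 2 * Tprop, Tprop = 10 ms)
Cycle time = Ttrans + RTT = 2 + 20 = 22 ms (first packet sent until its ACK returns)
W * Ttrans = 2 * 2 = 4 ms of sending per cycle
W * Ttrans / (Ttrans + RTT) = 4 / 22 = 0.181818
U = min(1, 0.181818) = 0.181818
U% = 18.18%

18.18


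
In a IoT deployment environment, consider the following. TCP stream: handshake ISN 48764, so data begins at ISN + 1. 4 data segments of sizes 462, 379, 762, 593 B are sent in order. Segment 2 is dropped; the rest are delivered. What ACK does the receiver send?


SYN uses sequence number 48764; first data byte = ISN + 1 = 48765.
Segment 1: SEQ = 48765, len = 462 B, covers [48765, 49226]
Segment 2: SEQ = 49227, len = 379 B, covers [49227, 49605] [LOST]
Segment 3: SEQ = 49606, len = 762 B, covers [49606, 50367]
Segment 4: SEQ = 50368, len = 593 B, covers [50368, 50960]
In-order data received: bytes [48765, 49226] (segments 1..1).
Segment 2 missing -> gap begins at byte 49227; later segments buffered out of order.
Cumulative ACK = next expected in-order byte = 48765 + 462 = 49227

49227
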